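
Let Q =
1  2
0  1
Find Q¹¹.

Q = I + N where N = [[0, 2], [0, 0]] is strictly upper-triangular, so N² = 0.
(I + N)¹¹ = I + 11·N = [[1, 22], [0, 1]].

[[1, 22], [0, 1]]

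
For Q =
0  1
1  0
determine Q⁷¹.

[[0, 1], [1, 0]]

Q² = I (check: tr Q = 0 and det Q = −1), so Q⁷¹ = Q since 71 is odd.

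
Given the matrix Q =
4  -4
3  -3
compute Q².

[[4, -4], [3, -3]]

Q² = Q (a projection; rank 1, trace 1), so Q² = Q.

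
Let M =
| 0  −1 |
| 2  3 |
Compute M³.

[[−6, −7], [14, 15]]

tr M = 3 and det M = 2, so the characteristic polynomial is λ² − (3)λ + (2) with roots 2 and 1.
Eigenvectors give P = [[−1, −1], [2, 1]] with P⁻¹ = [[1, 1], [−2, −1]], and M = P·diag(2, 1)·P⁻¹.
Then M³ = P·diag(8, 1)·P⁻¹ = [[−8, −1], [16, 1]] · [[1, 1], [−2, −1]] = [[−6, −7], [14, 15]].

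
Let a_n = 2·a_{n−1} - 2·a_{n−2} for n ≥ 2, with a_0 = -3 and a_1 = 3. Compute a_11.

With companion matrix M = [[2, -2], [1, 0]], [a_n, a_{n−1}]ᵀ = M·[a_{n−1}, a_{n−2}]ᵀ, so [a_11, a_10]ᵀ = M^10·[a_1, a_0]ᵀ.
M^10 = [[32, -64], [32, -32]], giving [a_11, a_10]ᵀ = [[288], [192]].

288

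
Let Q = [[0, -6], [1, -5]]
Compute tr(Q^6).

793

tr Q = -5 and det Q = 6, so the characteristic polynomial is λ² − (-5)λ + (6) with roots -2 and -3.
Eigenvectors give P = [[3, -2], [1, -1]] with P⁻¹ = [[1, -2], [1, -3]], and Q = P·diag(-2, -3)·P⁻¹.
Then Q^6 = P·diag(64, 729)·P⁻¹ = [[192, -1458], [64, -729]] · [[1, -2], [1, -3]] = [[-1266, 3990], [-665, 2059]].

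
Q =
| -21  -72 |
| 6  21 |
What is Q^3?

[[-189, -648], [54, 189]]

tr Q = 0 and det Q = -9, so the characteristic polynomial is λ² − (0)λ + (-9) with roots -3 and 3.
Eigenvectors give P = [[-4, -3], [1, 1]] with P⁻¹ = [[-1, -3], [1, 4]], and Q = P·diag(-3, 3)·P⁻¹.
Then Q^3 = P·diag(-27, 27)·P⁻¹ = [[108, -81], [-27, 27]] · [[-1, -3], [1, 4]] = [[-189, -648], [54, 189]].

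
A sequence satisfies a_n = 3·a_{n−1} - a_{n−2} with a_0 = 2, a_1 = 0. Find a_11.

-13530

With companion matrix M = [[3, -1], [1, 0]], [a_n, a_{n−1}]ᵀ = M·[a_{n−1}, a_{n−2}]ᵀ, so [a_11, a_10]ᵀ = M^10·[a_1, a_0]ᵀ.
M^10 = [[17711, -6765], [6765, -2584]], giving [a_11, a_10]ᵀ = [[-13530], [-5168]].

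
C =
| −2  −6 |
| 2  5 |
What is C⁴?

tr C = 3 and det C = 2, so the characteristic polynomial is λ² − (3)λ + (2) with roots 1 and 2.
Eigenvectors give P = [[−2, −3], [1, 2]] with P⁻¹ = [[−2, −3], [1, 2]], and C = P·diag(1, 2)·P⁻¹.
Then C⁴ = P·diag(1, 16)·P⁻¹ = [[−2, −48], [1, 32]] · [[−2, −3], [1, 2]] = [[−44, −90], [30, 61]].

[[−44, −90], [30, 61]]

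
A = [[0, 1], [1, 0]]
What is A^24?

A² = I (check: tr A = 0 and det A = -1), so A^24 = I since 24 is even.

[[1, 0], [0, 1]]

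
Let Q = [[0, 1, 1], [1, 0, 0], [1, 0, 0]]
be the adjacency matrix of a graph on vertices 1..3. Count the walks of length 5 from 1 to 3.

4

The number of length-5 walks from vertex 1 to vertex 3 is entry (1,3) of Q⁵, where Q is the adjacency matrix.
Q² = [[2, 0, 0], [0, 1, 1], [0, 1, 1]]
Q³ = [[0, 2, 2], [2, 0, 0], [2, 0, 0]]
Q⁴ = [[4, 0, 0], [0, 2, 2], [0, 2, 2]]
Q⁵ = [[0, 4, 4], [4, 0, 0], [4, 0, 0]]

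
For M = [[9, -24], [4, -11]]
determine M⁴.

tr M = -2 and det M = -3, so the characteristic polynomial is λ² − (-2)λ + (-3) with roots -3 and 1.
Eigenvectors give P = [[-2, 3], [-1, 1]] with P⁻¹ = [[1, -3], [1, -2]], and M = P·diag(-3, 1)·P⁻¹.
Then M⁴ = P·diag(81, 1)·P⁻¹ = [[-162, 3], [-81, 1]] · [[1, -3], [1, -2]] = [[-159, 480], [-80, 241]].

[[-159, 480], [-80, 241]]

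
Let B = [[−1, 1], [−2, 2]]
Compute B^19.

B² = B (a projection; rank 1, trace 1), so B^19 = B.

[[−1, 1], [−2, 2]]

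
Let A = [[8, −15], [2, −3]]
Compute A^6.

tr A = 5 and det A = 6, so the characteristic polynomial is λ² − (5)λ + (6) with roots 3 and 2.
Eigenvectors give P = [[−3, −5], [−1, −2]] with P⁻¹ = [[−2, 5], [1, −3]], and A = P·diag(3, 2)·P⁻¹.
Then A^6 = P·diag(729, 64)·P⁻¹ = [[−2187, −320], [−729, −128]] · [[−2, 5], [1, −3]] = [[4054, −9975], [1330, −3261]].

[[4054, −9975], [1330, −3261]]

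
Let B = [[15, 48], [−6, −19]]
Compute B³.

tr B = −4 and det B = 3, so the characteristic polynomial is λ² − (−4)λ + (3) with roots −1 and −3.
Eigenvectors give P = [[−3, 8], [1, −3]] with P⁻¹ = [[−3, −8], [−1, −3]], and B = P·diag(−1, −3)·P⁻¹.
Then B³ = P·diag(−1, −27)·P⁻¹ = [[3, −216], [−1, 81]] · [[−3, −8], [−1, −3]] = [[207, 624], [−78, −235]].

[[207, 624], [−78, −235]]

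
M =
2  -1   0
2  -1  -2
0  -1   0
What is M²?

[[2, -1, 2], [2, 1, 2], [-2, 1, 2]]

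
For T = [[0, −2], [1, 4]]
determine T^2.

[[−2, −8], [4, 14]]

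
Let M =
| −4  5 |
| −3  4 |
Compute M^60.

M² = I (check: tr M = 0 and det M = −1), so M^60 = I since 60 is even.

[[1, 0], [0, 1]]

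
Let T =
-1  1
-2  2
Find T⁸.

[[-1, 1], [-2, 2]]

T² = T (a projection; rank 1, trace 1), so T⁸ = T.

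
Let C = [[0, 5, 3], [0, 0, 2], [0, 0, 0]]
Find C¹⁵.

[[0, 0, 0], [0, 0, 0], [0, 0, 0]]

C is strictly triangular, hence nilpotent: C³ = 0, so C¹⁵ = 0.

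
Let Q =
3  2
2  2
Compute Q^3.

Q^2 = [[13, 10], [10, 8]]
Q^3 = [[59, 46], [46, 36]]

[[59, 46], [46, 36]]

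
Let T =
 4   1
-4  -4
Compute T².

[[12, 0], [0, 12]]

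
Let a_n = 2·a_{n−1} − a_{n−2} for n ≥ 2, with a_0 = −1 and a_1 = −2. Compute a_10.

−11

With companion matrix C = [[2, −1], [1, 0]], [a_n, a_{n−1}]ᵀ = C·[a_{n−1}, a_{n−2}]ᵀ, so [a_10, a_9]ᵀ = C^9·[a_1, a_0]ᵀ.
C^9 = [[10, −9], [9, −8]], giving [a_10, a_9]ᵀ = [[−11], [−10]].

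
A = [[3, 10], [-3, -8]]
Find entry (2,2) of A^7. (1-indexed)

-12482

tr A = -5 and det A = 6, so the characteristic polynomial is λ² − (-5)λ + (6) with roots -3 and -2.
Eigenvectors give P = [[5, -2], [-3, 1]] with P⁻¹ = [[-1, -2], [-3, -5]], and A = P·diag(-3, -2)·P⁻¹.
Then A^7 = P·diag(-2187, -128)·P⁻¹ = [[-10935, 256], [6561, -128]] · [[-1, -2], [-3, -5]] = [[10167, 20590], [-6177, -12482]].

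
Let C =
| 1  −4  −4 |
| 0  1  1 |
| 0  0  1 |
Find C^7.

[[1, −28, −112], [0, 1, 7], [0, 0, 1]]

C = I + N where N = [[0, −4, −4], [0, 0, 1], [0, 0, 0]] is strictly upper-triangular, so N^3 = 0.
(I + N)^7 = I + 7·N + 21·N^2 = [[1, −28, −112], [0, 1, 7], [0, 0, 1]].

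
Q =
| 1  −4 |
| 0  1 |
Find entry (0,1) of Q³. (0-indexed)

−12

Q = I + N where N = [[0, −4], [0, 0]] is strictly upper-triangular, so N² = 0.
(I + N)³ = I + 3·N = [[1, −12], [0, 1]].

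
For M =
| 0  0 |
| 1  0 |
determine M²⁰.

M is strictly triangular, hence nilpotent: M² = 0, so M²⁰ = 0.

[[0, 0], [0, 0]]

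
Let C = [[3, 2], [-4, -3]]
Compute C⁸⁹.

[[3, 2], [-4, -3]]

C² = I (check: tr C = 0 and det C = -1), so C⁸⁹ = C since 89 is odd.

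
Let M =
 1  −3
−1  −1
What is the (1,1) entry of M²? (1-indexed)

4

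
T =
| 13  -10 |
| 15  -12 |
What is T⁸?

tr T = 1 and det T = -6, so the characteristic polynomial is λ² − (1)λ + (-6) with roots 3 and -2.
Eigenvectors give P = [[-1, 2], [-1, 3]] with P⁻¹ = [[-3, 2], [-1, 1]], and T = P·diag(3, -2)·P⁻¹.
Then T⁸ = P·diag(6561, 256)·P⁻¹ = [[-6561, 512], [-6561, 768]] · [[-3, 2], [-1, 1]] = [[19171, -12610], [18915, -12354]].

[[19171, -12610], [18915, -12354]]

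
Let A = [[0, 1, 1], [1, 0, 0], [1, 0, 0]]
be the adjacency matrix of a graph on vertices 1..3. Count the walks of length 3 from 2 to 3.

0

The number of length-3 walks from vertex 2 to vertex 3 is entry (2,3) of A³, where A is the adjacency matrix.
A² = [[2, 0, 0], [0, 1, 1], [0, 1, 1]]
A³ = [[0, 2, 2], [2, 0, 0], [2, 0, 0]]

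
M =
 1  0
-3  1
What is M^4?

[[1, 0], [-12, 1]]

M = I + N where N = [[0, 0], [-3, 0]] is strictly lower-triangular, so N^2 = 0.
(I + N)^4 = I + 4·N = [[1, 0], [-12, 1]].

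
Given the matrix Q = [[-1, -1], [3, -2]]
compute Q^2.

[[-2, 3], [-9, 1]]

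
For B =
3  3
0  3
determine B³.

[[27, 81], [0, 27]]

B² = [[9, 18], [0, 9]]
B³ = [[27, 81], [0, 27]]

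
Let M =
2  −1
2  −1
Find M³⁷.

M² = M (a projection; rank 1, trace 1), so M³⁷ = M.

[[2, −1], [2, −1]]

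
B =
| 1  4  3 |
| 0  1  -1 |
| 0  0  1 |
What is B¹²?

[[1, 48, -228], [0, 1, -12], [0, 0, 1]]

B = I + N where N = [[0, 4, 3], [0, 0, -1], [0, 0, 0]] is strictly upper-triangular, so N³ = 0.
(I + N)¹² = I + 12·N + 66·N² = [[1, 48, -228], [0, 1, -12], [0, 0, 1]].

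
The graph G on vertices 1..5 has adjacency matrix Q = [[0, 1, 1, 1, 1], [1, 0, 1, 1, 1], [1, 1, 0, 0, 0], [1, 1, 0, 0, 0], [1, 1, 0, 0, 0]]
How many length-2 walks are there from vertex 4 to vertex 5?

2

The number of length-2 walks from vertex 4 to vertex 5 is entry (4,5) of Q², where Q is the adjacency matrix.
Q² = [[4, 3, 1, 1, 1], [3, 4, 1, 1, 1], [1, 1, 2, 2, 2], [1, 1, 2, 2, 2], [1, 1, 2, 2, 2]]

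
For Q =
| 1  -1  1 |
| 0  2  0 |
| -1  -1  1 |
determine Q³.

[[-2, -10, 2], [0, 8, 0], [-2, -2, -2]]

Q² = [[0, -4, 2], [0, 4, 0], [-2, -2, 0]]
Q³ = [[-2, -10, 2], [0, 8, 0], [-2, -2, -2]]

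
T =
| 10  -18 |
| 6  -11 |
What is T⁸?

[[-764, 1530], [-510, 1021]]

tr T = -1 and det T = -2, so the characteristic polynomial is λ² − (-1)λ + (-2) with roots 1 and -2.
Eigenvectors give P = [[-2, 3], [-1, 2]] with P⁻¹ = [[-2, 3], [-1, 2]], and T = P·diag(1, -2)·P⁻¹.
Then T⁸ = P·diag(1, 256)·P⁻¹ = [[-2, 768], [-1, 512]] · [[-2, 3], [-1, 2]] = [[-764, 1530], [-510, 1021]].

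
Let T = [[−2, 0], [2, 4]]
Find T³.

[[−8, 0], [24, 64]]

T² = [[4, 0], [4, 16]]
T³ = [[−8, 0], [24, 64]]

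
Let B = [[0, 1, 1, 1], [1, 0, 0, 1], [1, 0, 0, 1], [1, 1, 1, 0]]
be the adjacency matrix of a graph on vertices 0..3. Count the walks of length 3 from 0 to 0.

4

The number of length-3 walks from vertex 0 to vertex 0 is entry (0,0) of B^3, where B is the adjacency matrix.
B^2 = [[3, 1, 1, 2], [1, 2, 2, 1], [1, 2, 2, 1], [2, 1, 1, 3]]
B^3 = [[4, 5, 5, 5], [5, 2, 2, 5], [5, 2, 2, 5], [5, 5, 5, 4]]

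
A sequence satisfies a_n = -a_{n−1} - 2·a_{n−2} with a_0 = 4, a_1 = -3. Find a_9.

With companion matrix C = [[-1, -2], [1, 0]], [a_n, a_{n−1}]ᵀ = C·[a_{n−1}, a_{n−2}]ᵀ, so [a_9, a_8]ᵀ = C⁸·[a_1, a_0]ᵀ.
C⁸ = [[-17, -6], [3, -14]], giving [a_9, a_8]ᵀ = [[27], [-65]].

27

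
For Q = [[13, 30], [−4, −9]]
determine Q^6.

tr Q = 4 and det Q = 3, so the characteristic polynomial is λ² − (4)λ + (3) with roots 1 and 3.
Eigenvectors give P = [[−5, −3], [2, 1]] with P⁻¹ = [[1, 3], [−2, −5]], and Q = P·diag(1, 3)·P⁻¹.
Then Q^6 = P·diag(1, 729)·P⁻¹ = [[−5, −2187], [2, 729]] · [[1, 3], [−2, −5]] = [[4369, 10920], [−1456, −3639]].

[[4369, 10920], [−1456, −3639]]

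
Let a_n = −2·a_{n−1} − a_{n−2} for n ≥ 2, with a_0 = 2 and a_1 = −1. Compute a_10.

−8

With companion matrix M = [[−2, −1], [1, 0]], [a_n, a_{n−1}]ᵀ = M·[a_{n−1}, a_{n−2}]ᵀ, so [a_10, a_9]ᵀ = M⁹·[a_1, a_0]ᵀ.
M⁹ = [[−10, −9], [9, 8]], giving [a_10, a_9]ᵀ = [[−8], [7]].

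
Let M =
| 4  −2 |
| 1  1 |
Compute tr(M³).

tr M = 5 and det M = 6, so the characteristic polynomial is λ² − (5)λ + (6) with roots 3 and 2.
Eigenvectors give P = [[2, −1], [1, −1]] with P⁻¹ = [[1, −1], [1, −2]], and M = P·diag(3, 2)·P⁻¹.
Then M³ = P·diag(27, 8)·P⁻¹ = [[54, −8], [27, −8]] · [[1, −1], [1, −2]] = [[46, −38], [19, −11]].

35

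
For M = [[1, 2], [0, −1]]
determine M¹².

[[1, 0], [0, 1]]

M² = I (check: tr M = 0 and det M = −1), so M¹² = I since 12 is even.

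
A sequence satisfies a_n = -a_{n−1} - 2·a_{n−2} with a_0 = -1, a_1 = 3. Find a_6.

With companion matrix C = [[-1, -2], [1, 0]], [a_n, a_{n−1}]ᵀ = C·[a_{n−1}, a_{n−2}]ᵀ, so [a_6, a_5]ᵀ = C⁵·[a_1, a_0]ᵀ.
C⁵ = [[-5, 2], [-1, -6]], giving [a_6, a_5]ᵀ = [[-17], [3]].

-17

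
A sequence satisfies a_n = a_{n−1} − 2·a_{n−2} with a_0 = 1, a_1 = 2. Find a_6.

12

With companion matrix A = [[1, −2], [1, 0]], [a_n, a_{n−1}]ᵀ = A·[a_{n−1}, a_{n−2}]ᵀ, so [a_6, a_5]ᵀ = A^5·[a_1, a_0]ᵀ.
A^5 = [[5, 2], [−1, 6]], giving [a_6, a_5]ᵀ = [[12], [4]].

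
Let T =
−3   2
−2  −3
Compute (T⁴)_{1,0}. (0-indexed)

120

T² = [[5, −12], [12, 5]]
T³ = [[9, 46], [−46, 9]]
T⁴ = [[−119, −120], [120, −119]]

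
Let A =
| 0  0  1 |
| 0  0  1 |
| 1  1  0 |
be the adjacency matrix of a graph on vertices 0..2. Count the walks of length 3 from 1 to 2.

2

The number of length-3 walks from vertex 1 to vertex 2 is entry (1,2) of A³, where A is the adjacency matrix.
A² = [[1, 1, 0], [1, 1, 0], [0, 0, 2]]
A³ = [[0, 0, 2], [0, 0, 2], [2, 2, 0]]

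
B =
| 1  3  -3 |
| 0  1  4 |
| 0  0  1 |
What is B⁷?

B = I + N where N = [[0, 3, -3], [0, 0, 4], [0, 0, 0]] is strictly upper-triangular, so N³ = 0.
(I + N)⁷ = I + 7·N + 21·N² = [[1, 21, 231], [0, 1, 28], [0, 0, 1]].

[[1, 21, 231], [0, 1, 28], [0, 0, 1]]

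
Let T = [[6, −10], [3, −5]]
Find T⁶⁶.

[[6, −10], [3, −5]]

T² = T (a projection; rank 1, trace 1), so T⁶⁶ = T.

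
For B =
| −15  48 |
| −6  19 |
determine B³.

[[−207, 624], [−78, 235]]

tr B = 4 and det B = 3, so the characteristic polynomial is λ² − (4)λ + (3) with roots 3 and 1.
Eigenvectors give P = [[8, 3], [3, 1]] with P⁻¹ = [[−1, 3], [3, −8]], and B = P·diag(3, 1)·P⁻¹.
Then B³ = P·diag(27, 1)·P⁻¹ = [[216, 3], [81, 1]] · [[−1, 3], [3, −8]] = [[−207, 624], [−78, 235]].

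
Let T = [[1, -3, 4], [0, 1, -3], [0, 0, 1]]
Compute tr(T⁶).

3

T = I + N where N = [[0, -3, 4], [0, 0, -3], [0, 0, 0]] is strictly upper-triangular, so N³ = 0.
(I + N)⁶ = I + 6·N + 15·N² = [[1, -18, 159], [0, 1, -18], [0, 0, 1]].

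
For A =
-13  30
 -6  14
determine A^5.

[[-133, 330], [-66, 164]]

tr A = 1 and det A = -2, so the characteristic polynomial is λ² − (1)λ + (-2) with roots 2 and -1.
Eigenvectors give P = [[2, 5], [1, 2]] with P⁻¹ = [[-2, 5], [1, -2]], and A = P·diag(2, -1)·P⁻¹.
Then A^5 = P·diag(32, -1)·P⁻¹ = [[64, -5], [32, -2]] · [[-2, 5], [1, -2]] = [[-133, 330], [-66, 164]].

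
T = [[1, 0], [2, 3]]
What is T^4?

tr T = 4 and det T = 3, so the characteristic polynomial is λ² − (4)λ + (3) with roots 1 and 3.
Eigenvectors give P = [[−1, 0], [1, 1]] with P⁻¹ = [[−1, 0], [1, 1]], and T = P·diag(1, 3)·P⁻¹.
Then T^4 = P·diag(1, 81)·P⁻¹ = [[−1, 0], [1, 81]] · [[−1, 0], [1, 1]] = [[1, 0], [80, 81]].

[[1, 0], [80, 81]]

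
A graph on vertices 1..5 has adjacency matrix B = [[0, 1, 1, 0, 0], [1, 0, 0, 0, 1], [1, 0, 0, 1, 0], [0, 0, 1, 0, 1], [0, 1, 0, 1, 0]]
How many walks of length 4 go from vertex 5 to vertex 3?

4

The number of length-4 walks from vertex 5 to vertex 3 is entry (5,3) of B⁴, where B is the adjacency matrix.
B² = [[2, 0, 0, 1, 1], [0, 2, 1, 1, 0], [0, 1, 2, 0, 1], [1, 1, 0, 2, 0], [1, 0, 1, 0, 2]]
B³ = [[0, 3, 3, 1, 1], [3, 0, 1, 1, 3], [3, 1, 0, 3, 1], [1, 1, 3, 0, 3], [1, 3, 1, 3, 0]]
B⁴ = [[6, 1, 1, 4, 4], [1, 6, 4, 4, 1], [1, 4, 6, 1, 4], [4, 4, 1, 6, 1], [4, 1, 4, 1, 6]]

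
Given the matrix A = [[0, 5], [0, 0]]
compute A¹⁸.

A is strictly triangular, hence nilpotent: A² = 0, so A¹⁸ = 0.

[[0, 0], [0, 0]]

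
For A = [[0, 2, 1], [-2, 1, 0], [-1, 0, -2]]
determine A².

[[-5, 2, -2], [-2, -3, -2], [2, -2, 3]]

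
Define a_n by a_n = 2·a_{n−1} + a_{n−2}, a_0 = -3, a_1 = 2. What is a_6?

53

With companion matrix B = [[2, 1], [1, 0]], [a_n, a_{n−1}]ᵀ = B·[a_{n−1}, a_{n−2}]ᵀ, so [a_6, a_5]ᵀ = B⁵·[a_1, a_0]ᵀ.
B⁵ = [[70, 29], [29, 12]], giving [a_6, a_5]ᵀ = [[53], [22]].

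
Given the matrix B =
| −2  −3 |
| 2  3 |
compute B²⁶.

[[−2, −3], [2, 3]]

B² = B (a projection; rank 1, trace 1), so B²⁶ = B.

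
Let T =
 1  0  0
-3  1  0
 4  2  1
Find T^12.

T = I + N where N = [[0, 0, 0], [-3, 0, 0], [4, 2, 0]] is strictly lower-triangular, so N^3 = 0.
(I + N)^12 = I + 12·N + 66·N^2 = [[1, 0, 0], [-36, 1, 0], [-348, 24, 1]].

[[1, 0, 0], [-36, 1, 0], [-348, 24, 1]]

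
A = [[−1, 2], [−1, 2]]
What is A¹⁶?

[[−1, 2], [−1, 2]]

A² = A (a projection; rank 1, trace 1), so A¹⁶ = A.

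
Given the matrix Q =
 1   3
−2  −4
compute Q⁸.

[[−509, −765], [510, 766]]

tr Q = −3 and det Q = 2, so the characteristic polynomial is λ² − (−3)λ + (2) with roots −2 and −1.
Eigenvectors give P = [[−1, 3], [1, −2]] with P⁻¹ = [[2, 3], [1, 1]], and Q = P·diag(−2, −1)·P⁻¹.
Then Q⁸ = P·diag(256, 1)·P⁻¹ = [[−256, 3], [256, −2]] · [[2, 3], [1, 1]] = [[−509, −765], [510, 766]].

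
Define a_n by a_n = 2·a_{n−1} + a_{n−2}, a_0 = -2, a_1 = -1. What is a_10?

-4348

With companion matrix M = [[2, 1], [1, 0]], [a_n, a_{n−1}]ᵀ = M·[a_{n−1}, a_{n−2}]ᵀ, so [a_10, a_9]ᵀ = M⁹·[a_1, a_0]ᵀ.
M⁹ = [[2378, 985], [985, 408]], giving [a_10, a_9]ᵀ = [[-4348], [-1801]].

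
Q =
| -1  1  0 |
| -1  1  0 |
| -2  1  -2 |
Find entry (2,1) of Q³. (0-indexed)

6

Q² = [[0, 0, 0], [0, 0, 0], [5, -3, 4]]
Q³ = [[0, 0, 0], [0, 0, 0], [-10, 6, -8]]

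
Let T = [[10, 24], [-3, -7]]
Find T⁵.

[[280, 744], [-93, -247]]

tr T = 3 and det T = 2, so the characteristic polynomial is λ² − (3)λ + (2) with roots 1 and 2.
Eigenvectors give P = [[8, 3], [-3, -1]] with P⁻¹ = [[-1, -3], [3, 8]], and T = P·diag(1, 2)·P⁻¹.
Then T⁵ = P·diag(1, 32)·P⁻¹ = [[8, 96], [-3, -32]] · [[-1, -3], [3, 8]] = [[280, 744], [-93, -247]].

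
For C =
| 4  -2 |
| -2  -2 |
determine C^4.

C^2 = [[20, -4], [-4, 8]]
C^3 = [[88, -32], [-32, -8]]
C^4 = [[416, -112], [-112, 80]]

[[416, -112], [-112, 80]]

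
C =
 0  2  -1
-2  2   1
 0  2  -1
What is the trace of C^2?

1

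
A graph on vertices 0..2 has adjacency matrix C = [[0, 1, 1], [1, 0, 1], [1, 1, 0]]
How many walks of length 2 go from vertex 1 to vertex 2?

The number of length-2 walks from vertex 1 to vertex 2 is entry (1,2) of C^2, where C is the adjacency matrix.
C^2 = [[2, 1, 1], [1, 2, 1], [1, 1, 2]]

1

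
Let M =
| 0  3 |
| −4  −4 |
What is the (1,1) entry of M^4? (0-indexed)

M^2 = [[−12, −12], [16, 4]]
M^3 = [[48, 12], [−16, 32]]
M^4 = [[−48, 96], [−128, −176]]

−176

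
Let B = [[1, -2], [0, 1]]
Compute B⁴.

B = I + N where N = [[0, -2], [0, 0]] is strictly upper-triangular, so N² = 0.
(I + N)⁴ = I + 4·N = [[1, -8], [0, 1]].

[[1, -8], [0, 1]]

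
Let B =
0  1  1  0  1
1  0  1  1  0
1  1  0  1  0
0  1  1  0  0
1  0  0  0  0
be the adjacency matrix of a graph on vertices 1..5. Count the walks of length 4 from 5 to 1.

The number of length-4 walks from vertex 5 to vertex 1 is entry (5,1) of B^4, where B is the adjacency matrix.
B^2 = [[3, 1, 1, 2, 0], [1, 3, 2, 1, 1], [1, 2, 3, 1, 1], [2, 1, 1, 2, 0], [0, 1, 1, 0, 1]]
B^3 = [[2, 6, 6, 2, 3], [6, 4, 5, 5, 1], [6, 5, 4, 5, 1], [2, 5, 5, 2, 2], [3, 1, 1, 2, 0]]
B^4 = [[15, 10, 10, 12, 2], [10, 16, 15, 9, 6], [10, 15, 16, 9, 6], [12, 9, 9, 10, 2], [2, 6, 6, 2, 3]]

2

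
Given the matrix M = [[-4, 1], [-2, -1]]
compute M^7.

[[-4246, 2059], [-4118, 1931]]

tr M = -5 and det M = 6, so the characteristic polynomial is λ² − (-5)λ + (6) with roots -3 and -2.
Eigenvectors give P = [[1, -1], [1, -2]] with P⁻¹ = [[2, -1], [1, -1]], and M = P·diag(-3, -2)·P⁻¹.
Then M^7 = P·diag(-2187, -128)·P⁻¹ = [[-2187, 128], [-2187, 256]] · [[2, -1], [1, -1]] = [[-4246, 2059], [-4118, 1931]].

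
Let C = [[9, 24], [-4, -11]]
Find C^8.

[[-13119, -39360], [6560, 19681]]

tr C = -2 and det C = -3, so the characteristic polynomial is λ² − (-2)λ + (-3) with roots -3 and 1.
Eigenvectors give P = [[-2, -3], [1, 1]] with P⁻¹ = [[1, 3], [-1, -2]], and C = P·diag(-3, 1)·P⁻¹.
Then C^8 = P·diag(6561, 1)·P⁻¹ = [[-13122, -3], [6561, 1]] · [[1, 3], [-1, -2]] = [[-13119, -39360], [6560, 19681]].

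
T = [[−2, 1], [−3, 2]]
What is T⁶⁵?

[[−2, 1], [−3, 2]]

T² = I (check: tr T = 0 and det T = −1), so T⁶⁵ = T since 65 is odd.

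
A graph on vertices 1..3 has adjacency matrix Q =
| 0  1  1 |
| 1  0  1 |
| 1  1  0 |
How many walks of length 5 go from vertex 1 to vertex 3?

The number of length-5 walks from vertex 1 to vertex 3 is entry (1,3) of Q⁵, where Q is the adjacency matrix.
Q² = [[2, 1, 1], [1, 2, 1], [1, 1, 2]]
Q³ = [[2, 3, 3], [3, 2, 3], [3, 3, 2]]
Q⁴ = [[6, 5, 5], [5, 6, 5], [5, 5, 6]]
Q⁵ = [[10, 11, 11], [11, 10, 11], [11, 11, 10]]

11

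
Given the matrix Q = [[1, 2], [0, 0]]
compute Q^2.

[[1, 2], [0, 0]]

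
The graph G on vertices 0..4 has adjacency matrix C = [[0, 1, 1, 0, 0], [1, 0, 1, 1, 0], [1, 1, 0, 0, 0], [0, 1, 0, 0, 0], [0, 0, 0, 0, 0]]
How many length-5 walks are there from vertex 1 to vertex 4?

The number of length-5 walks from vertex 1 to vertex 4 is entry (1,4) of C⁵, where C is the adjacency matrix.
C² = [[2, 1, 1, 1, 0], [1, 3, 1, 0, 0], [1, 1, 2, 1, 0], [1, 0, 1, 1, 0], [0, 0, 0, 0, 0]]
C³ = [[2, 4, 3, 1, 0], [4, 2, 4, 3, 0], [3, 4, 2, 1, 0], [1, 3, 1, 0, 0], [0, 0, 0, 0, 0]]
C⁴ = [[7, 6, 6, 4, 0], [6, 11, 6, 2, 0], [6, 6, 7, 4, 0], [4, 2, 4, 3, 0], [0, 0, 0, 0, 0]]
C⁵ = [[12, 17, 13, 6, 0], [17, 14, 17, 11, 0], [13, 17, 12, 6, 0], [6, 11, 6, 2, 0], [0, 0, 0, 0, 0]]

0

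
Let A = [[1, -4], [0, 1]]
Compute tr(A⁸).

2

A = I + N where N = [[0, -4], [0, 0]] is strictly upper-triangular, so N² = 0.
(I + N)⁸ = I + 8·N = [[1, -32], [0, 1]].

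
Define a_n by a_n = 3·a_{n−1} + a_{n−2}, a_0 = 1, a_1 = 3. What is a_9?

With companion matrix B = [[3, 1], [1, 0]], [a_n, a_{n−1}]ᵀ = B·[a_{n−1}, a_{n−2}]ᵀ, so [a_9, a_8]ᵀ = B^8·[a_1, a_0]ᵀ.
B^8 = [[12970, 3927], [3927, 1189]], giving [a_9, a_8]ᵀ = [[42837], [12970]].

42837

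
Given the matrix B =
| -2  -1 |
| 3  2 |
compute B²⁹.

B² = I (check: tr B = 0 and det B = -1), so B²⁹ = B since 29 is odd.

[[-2, -1], [3, 2]]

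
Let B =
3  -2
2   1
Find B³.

[[-1, -18], [18, -19]]

B² = [[5, -8], [8, -3]]
B³ = [[-1, -18], [18, -19]]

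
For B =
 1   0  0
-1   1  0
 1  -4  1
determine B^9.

[[1, 0, 0], [-9, 1, 0], [153, -36, 1]]

B = I + N where N = [[0, 0, 0], [-1, 0, 0], [1, -4, 0]] is strictly lower-triangular, so N^3 = 0.
(I + N)^9 = I + 9·N + 36·N^2 = [[1, 0, 0], [-9, 1, 0], [153, -36, 1]].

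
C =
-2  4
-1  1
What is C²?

[[0, -4], [1, -3]]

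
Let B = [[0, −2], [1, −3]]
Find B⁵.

[[30, −62], [31, −63]]

tr B = −3 and det B = 2, so the characteristic polynomial is λ² − (−3)λ + (2) with roots −2 and −1.
Eigenvectors give P = [[−1, 2], [−1, 1]] with P⁻¹ = [[1, −2], [1, −1]], and B = P·diag(−2, −1)·P⁻¹.
Then B⁵ = P·diag(−32, −1)·P⁻¹ = [[32, −2], [32, −1]] · [[1, −2], [1, −1]] = [[30, −62], [31, −63]].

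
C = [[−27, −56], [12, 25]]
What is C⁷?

tr C = −2 and det C = −3, so the characteristic polynomial is λ² − (−2)λ + (−3) with roots 1 and −3.
Eigenvectors give P = [[2, −7], [−1, 3]] with P⁻¹ = [[−3, −7], [−1, −2]], and C = P·diag(1, −3)·P⁻¹.
Then C⁷ = P·diag(1, −2187)·P⁻¹ = [[2, 15309], [−1, −6561]] · [[−3, −7], [−1, −2]] = [[−15315, −30632], [6564, 13129]].

[[−15315, −30632], [6564, 13129]]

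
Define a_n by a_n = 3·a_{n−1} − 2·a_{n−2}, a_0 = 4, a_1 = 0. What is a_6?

−248

With companion matrix T = [[3, −2], [1, 0]], [a_n, a_{n−1}]ᵀ = T·[a_{n−1}, a_{n−2}]ᵀ, so [a_6, a_5]ᵀ = T⁵·[a_1, a_0]ᵀ.
T⁵ = [[63, −62], [31, −30]], giving [a_6, a_5]ᵀ = [[−248], [−120]].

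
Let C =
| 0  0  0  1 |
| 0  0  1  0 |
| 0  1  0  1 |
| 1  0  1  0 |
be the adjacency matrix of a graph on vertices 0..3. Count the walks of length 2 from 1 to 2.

0

The number of length-2 walks from vertex 1 to vertex 2 is entry (1,2) of C², where C is the adjacency matrix.
C² = [[1, 0, 1, 0], [0, 1, 0, 1], [1, 0, 2, 0], [0, 1, 0, 2]]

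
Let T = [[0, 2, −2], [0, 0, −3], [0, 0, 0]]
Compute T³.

[[0, 0, 0], [0, 0, 0], [0, 0, 0]]

T is strictly triangular, hence nilpotent: T³ = 0, so T³ = 0.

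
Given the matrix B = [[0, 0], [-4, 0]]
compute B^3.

[[0, 0], [0, 0]]

B is strictly triangular, hence nilpotent: B^2 = 0, so B^3 = 0.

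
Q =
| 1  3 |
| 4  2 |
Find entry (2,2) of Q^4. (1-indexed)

364

Q^2 = [[13, 9], [12, 16]]
Q^3 = [[49, 57], [76, 68]]
Q^4 = [[277, 261], [348, 364]]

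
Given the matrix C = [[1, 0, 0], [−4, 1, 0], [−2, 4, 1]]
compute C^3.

C = I + N where N = [[0, 0, 0], [−4, 0, 0], [−2, 4, 0]] is strictly lower-triangular, so N^3 = 0.
(I + N)^3 = I + 3·N + 3·N^2 = [[1, 0, 0], [−12, 1, 0], [−54, 12, 1]].

[[1, 0, 0], [−12, 1, 0], [−54, 12, 1]]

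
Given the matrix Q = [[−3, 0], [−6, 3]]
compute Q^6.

[[729, 0], [0, 729]]

tr Q = 0 and det Q = −9, so the characteristic polynomial is λ² − (0)λ + (−9) with roots 3 and −3.
Eigenvectors give P = [[0, 1], [1, 1]] with P⁻¹ = [[−1, 1], [1, 0]], and Q = P·diag(3, −3)·P⁻¹.
Then Q^6 = P·diag(729, 729)·P⁻¹ = [[0, 729], [729, 729]] · [[−1, 1], [1, 0]] = [[729, 0], [0, 729]].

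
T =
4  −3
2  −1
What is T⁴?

tr T = 3 and det T = 2, so the characteristic polynomial is λ² − (3)λ + (2) with roots 2 and 1.
Eigenvectors give P = [[3, 1], [2, 1]] with P⁻¹ = [[1, −1], [−2, 3]], and T = P·diag(2, 1)·P⁻¹.
Then T⁴ = P·diag(16, 1)·P⁻¹ = [[48, 1], [32, 1]] · [[1, −1], [−2, 3]] = [[46, −45], [30, −29]].

[[46, −45], [30, −29]]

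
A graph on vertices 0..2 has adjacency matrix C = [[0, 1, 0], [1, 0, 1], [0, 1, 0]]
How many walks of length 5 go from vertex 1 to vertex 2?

The number of length-5 walks from vertex 1 to vertex 2 is entry (1,2) of C^5, where C is the adjacency matrix.
C^2 = [[1, 0, 1], [0, 2, 0], [1, 0, 1]]
C^3 = [[0, 2, 0], [2, 0, 2], [0, 2, 0]]
C^4 = [[2, 0, 2], [0, 4, 0], [2, 0, 2]]
C^5 = [[0, 4, 0], [4, 0, 4], [0, 4, 0]]

4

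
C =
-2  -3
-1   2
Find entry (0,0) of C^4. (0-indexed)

49

C^2 = [[7, 0], [0, 7]]
C^3 = [[-14, -21], [-7, 14]]
C^4 = [[49, 0], [0, 49]]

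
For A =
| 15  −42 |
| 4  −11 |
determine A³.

[[183, −546], [52, −155]]

tr A = 4 and det A = 3, so the characteristic polynomial is λ² − (4)λ + (3) with roots 1 and 3.
Eigenvectors give P = [[3, 7], [1, 2]] with P⁻¹ = [[−2, 7], [1, −3]], and A = P·diag(1, 3)·P⁻¹.
Then A³ = P·diag(1, 27)·P⁻¹ = [[3, 189], [1, 54]] · [[−2, 7], [1, −3]] = [[183, −546], [52, −155]].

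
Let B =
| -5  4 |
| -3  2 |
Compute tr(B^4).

17

tr B = -3 and det B = 2, so the characteristic polynomial is λ² − (-3)λ + (2) with roots -2 and -1.
Eigenvectors give P = [[-4, -1], [-3, -1]] with P⁻¹ = [[-1, 1], [3, -4]], and B = P·diag(-2, -1)·P⁻¹.
Then B^4 = P·diag(16, 1)·P⁻¹ = [[-64, -1], [-48, -1]] · [[-1, 1], [3, -4]] = [[61, -60], [45, -44]].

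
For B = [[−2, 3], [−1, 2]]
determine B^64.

B² = I (check: tr B = 0 and det B = −1), so B^64 = I since 64 is even.

[[1, 0], [0, 1]]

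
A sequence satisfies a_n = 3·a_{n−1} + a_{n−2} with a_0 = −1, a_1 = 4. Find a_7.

4396

With companion matrix B = [[3, 1], [1, 0]], [a_n, a_{n−1}]ᵀ = B·[a_{n−1}, a_{n−2}]ᵀ, so [a_7, a_6]ᵀ = B⁶·[a_1, a_0]ᵀ.
B⁶ = [[1189, 360], [360, 109]], giving [a_7, a_6]ᵀ = [[4396], [1331]].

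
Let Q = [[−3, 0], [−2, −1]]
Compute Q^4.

tr Q = −4 and det Q = 3, so the characteristic polynomial is λ² − (−4)λ + (3) with roots −1 and −3.
Eigenvectors give P = [[0, 1], [−1, 1]] with P⁻¹ = [[1, −1], [1, 0]], and Q = P·diag(−1, −3)·P⁻¹.
Then Q^4 = P·diag(1, 81)·P⁻¹ = [[0, 81], [−1, 81]] · [[1, −1], [1, 0]] = [[81, 0], [80, 1]].

[[81, 0], [80, 1]]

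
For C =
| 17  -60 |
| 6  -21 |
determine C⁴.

[[-719, 2400], [-240, 801]]

tr C = -4 and det C = 3, so the characteristic polynomial is λ² − (-4)λ + (3) with roots -3 and -1.
Eigenvectors give P = [[3, 10], [1, 3]] with P⁻¹ = [[-3, 10], [1, -3]], and C = P·diag(-3, -1)·P⁻¹.
Then C⁴ = P·diag(81, 1)·P⁻¹ = [[243, 10], [81, 3]] · [[-3, 10], [1, -3]] = [[-719, 2400], [-240, 801]].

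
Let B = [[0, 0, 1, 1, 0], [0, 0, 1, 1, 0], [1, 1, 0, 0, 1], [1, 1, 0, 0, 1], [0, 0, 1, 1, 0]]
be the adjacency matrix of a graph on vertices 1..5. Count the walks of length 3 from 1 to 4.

6

The number of length-3 walks from vertex 1 to vertex 4 is entry (1,4) of B³, where B is the adjacency matrix.
B² = [[2, 2, 0, 0, 2], [2, 2, 0, 0, 2], [0, 0, 3, 3, 0], [0, 0, 3, 3, 0], [2, 2, 0, 0, 2]]
B³ = [[0, 0, 6, 6, 0], [0, 0, 6, 6, 0], [6, 6, 0, 0, 6], [6, 6, 0, 0, 6], [0, 0, 6, 6, 0]]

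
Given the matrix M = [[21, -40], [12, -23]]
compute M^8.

tr M = -2 and det M = -3, so the characteristic polynomial is λ² − (-2)λ + (-3) with roots -3 and 1.
Eigenvectors give P = [[-5, 2], [-3, 1]] with P⁻¹ = [[1, -2], [3, -5]], and M = P·diag(-3, 1)·P⁻¹.
Then M^8 = P·diag(6561, 1)·P⁻¹ = [[-32805, 2], [-19683, 1]] · [[1, -2], [3, -5]] = [[-32799, 65600], [-19680, 39361]].

[[-32799, 65600], [-19680, 39361]]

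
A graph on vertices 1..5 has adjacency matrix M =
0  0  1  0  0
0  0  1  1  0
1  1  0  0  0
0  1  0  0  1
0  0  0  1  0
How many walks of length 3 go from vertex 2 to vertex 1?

0

The number of length-3 walks from vertex 2 to vertex 1 is entry (2,1) of M^3, where M is the adjacency matrix.
M^2 = [[1, 1, 0, 0, 0], [1, 2, 0, 0, 1], [0, 0, 2, 1, 0], [0, 0, 1, 2, 0], [0, 1, 0, 0, 1]]
M^3 = [[0, 0, 2, 1, 0], [0, 0, 3, 3, 0], [2, 3, 0, 0, 1], [1, 3, 0, 0, 2], [0, 0, 1, 2, 0]]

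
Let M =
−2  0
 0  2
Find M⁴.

M² = [[4, 0], [0, 4]]
M³ = [[−8, 0], [0, 8]]
M⁴ = [[16, 0], [0, 16]]

[[16, 0], [0, 16]]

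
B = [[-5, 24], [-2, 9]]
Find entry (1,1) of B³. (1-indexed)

-77

tr B = 4 and det B = 3, so the characteristic polynomial is λ² − (4)λ + (3) with roots 3 and 1.
Eigenvectors give P = [[-3, 4], [-1, 1]] with P⁻¹ = [[1, -4], [1, -3]], and B = P·diag(3, 1)·P⁻¹.
Then B³ = P·diag(27, 1)·P⁻¹ = [[-81, 4], [-27, 1]] · [[1, -4], [1, -3]] = [[-77, 312], [-26, 105]].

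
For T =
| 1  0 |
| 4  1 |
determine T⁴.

T = I + N where N = [[0, 0], [4, 0]] is strictly lower-triangular, so N² = 0.
(I + N)⁴ = I + 4·N = [[1, 0], [16, 1]].

[[1, 0], [16, 1]]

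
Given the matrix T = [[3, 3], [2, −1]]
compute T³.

T² = [[15, 6], [4, 7]]
T³ = [[57, 39], [26, 5]]

[[57, 39], [26, 5]]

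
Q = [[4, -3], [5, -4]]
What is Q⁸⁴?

[[1, 0], [0, 1]]

Q² = I (check: tr Q = 0 and det Q = -1), so Q⁸⁴ = I since 84 is even.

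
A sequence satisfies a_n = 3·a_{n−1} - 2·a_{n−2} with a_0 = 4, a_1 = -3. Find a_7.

With companion matrix B = [[3, -2], [1, 0]], [a_n, a_{n−1}]ᵀ = B·[a_{n−1}, a_{n−2}]ᵀ, so [a_7, a_6]ᵀ = B⁶·[a_1, a_0]ᵀ.
B⁶ = [[127, -126], [63, -62]], giving [a_7, a_6]ᵀ = [[-885], [-437]].

-885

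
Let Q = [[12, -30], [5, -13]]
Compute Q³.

[[78, -210], [35, -97]]

tr Q = -1 and det Q = -6, so the characteristic polynomial is λ² − (-1)λ + (-6) with roots -3 and 2.
Eigenvectors give P = [[2, 3], [1, 1]] with P⁻¹ = [[-1, 3], [1, -2]], and Q = P·diag(-3, 2)·P⁻¹.
Then Q³ = P·diag(-27, 8)·P⁻¹ = [[-54, 24], [-27, 8]] · [[-1, 3], [1, -2]] = [[78, -210], [35, -97]].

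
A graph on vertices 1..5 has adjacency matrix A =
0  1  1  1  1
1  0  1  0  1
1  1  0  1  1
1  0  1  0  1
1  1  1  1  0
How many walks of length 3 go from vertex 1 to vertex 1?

10

The number of length-3 walks from vertex 1 to vertex 1 is entry (1,1) of A^3, where A is the adjacency matrix.
A^2 = [[4, 2, 3, 2, 3], [2, 3, 2, 3, 2], [3, 2, 4, 2, 3], [2, 3, 2, 3, 2], [3, 2, 3, 2, 4]]
A^3 = [[10, 10, 11, 10, 11], [10, 6, 10, 6, 10], [11, 10, 10, 10, 11], [10, 6, 10, 6, 10], [11, 10, 11, 10, 10]]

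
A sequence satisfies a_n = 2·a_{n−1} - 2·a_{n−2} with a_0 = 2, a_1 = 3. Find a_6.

-8

With companion matrix T = [[2, -2], [1, 0]], [a_n, a_{n−1}]ᵀ = T·[a_{n−1}, a_{n−2}]ᵀ, so [a_6, a_5]ᵀ = T⁵·[a_1, a_0]ᵀ.
T⁵ = [[-8, 8], [-4, 0]], giving [a_6, a_5]ᵀ = [[-8], [-12]].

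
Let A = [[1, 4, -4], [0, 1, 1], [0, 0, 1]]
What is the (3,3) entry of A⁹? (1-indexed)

A = I + N where N = [[0, 4, -4], [0, 0, 1], [0, 0, 0]] is strictly upper-triangular, so N³ = 0.
(I + N)⁹ = I + 9·N + 36·N² = [[1, 36, 108], [0, 1, 9], [0, 0, 1]].

1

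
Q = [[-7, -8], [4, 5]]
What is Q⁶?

tr Q = -2 and det Q = -3, so the characteristic polynomial is λ² − (-2)λ + (-3) with roots -3 and 1.
Eigenvectors give P = [[-2, -1], [1, 1]] with P⁻¹ = [[-1, -1], [1, 2]], and Q = P·diag(-3, 1)·P⁻¹.
Then Q⁶ = P·diag(729, 1)·P⁻¹ = [[-1458, -1], [729, 1]] · [[-1, -1], [1, 2]] = [[1457, 1456], [-728, -727]].

[[1457, 1456], [-728, -727]]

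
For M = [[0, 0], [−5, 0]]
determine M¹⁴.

M is strictly triangular, hence nilpotent: M² = 0, so M¹⁴ = 0.

[[0, 0], [0, 0]]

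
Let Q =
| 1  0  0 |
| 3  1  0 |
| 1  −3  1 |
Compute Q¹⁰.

[[1, 0, 0], [30, 1, 0], [−395, −30, 1]]

Q = I + N where N = [[0, 0, 0], [3, 0, 0], [1, −3, 0]] is strictly lower-triangular, so N³ = 0.
(I + N)¹⁰ = I + 10·N + 45·N² = [[1, 0, 0], [30, 1, 0], [−395, −30, 1]].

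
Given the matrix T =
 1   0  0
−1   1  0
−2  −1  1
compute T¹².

T = I + N where N = [[0, 0, 0], [−1, 0, 0], [−2, −1, 0]] is strictly lower-triangular, so N³ = 0.
(I + N)¹² = I + 12·N + 66·N² = [[1, 0, 0], [−12, 1, 0], [42, −12, 1]].

[[1, 0, 0], [−12, 1, 0], [42, −12, 1]]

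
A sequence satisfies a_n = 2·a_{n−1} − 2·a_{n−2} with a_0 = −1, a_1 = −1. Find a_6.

0

With companion matrix B = [[2, −2], [1, 0]], [a_n, a_{n−1}]ᵀ = B·[a_{n−1}, a_{n−2}]ᵀ, so [a_6, a_5]ᵀ = B⁵·[a_1, a_0]ᵀ.
B⁵ = [[−8, 8], [−4, 0]], giving [a_6, a_5]ᵀ = [[0], [4]].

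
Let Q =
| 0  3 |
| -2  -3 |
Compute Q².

[[-6, -9], [6, 3]]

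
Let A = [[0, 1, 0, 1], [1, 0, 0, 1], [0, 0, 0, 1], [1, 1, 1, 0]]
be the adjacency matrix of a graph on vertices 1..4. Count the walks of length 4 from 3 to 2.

The number of length-4 walks from vertex 3 to vertex 2 is entry (3,2) of A⁴, where A is the adjacency matrix.
A² = [[2, 1, 1, 1], [1, 2, 1, 1], [1, 1, 1, 0], [1, 1, 0, 3]]
A³ = [[2, 3, 1, 4], [3, 2, 1, 4], [1, 1, 0, 3], [4, 4, 3, 2]]
A⁴ = [[7, 6, 4, 6], [6, 7, 4, 6], [4, 4, 3, 2], [6, 6, 2, 11]]

4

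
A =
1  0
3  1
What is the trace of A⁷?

2

A = I + N where N = [[0, 0], [3, 0]] is strictly lower-triangular, so N² = 0.
(I + N)⁷ = I + 7·N = [[1, 0], [21, 1]].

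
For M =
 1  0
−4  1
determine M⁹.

M = I + N where N = [[0, 0], [−4, 0]] is strictly lower-triangular, so N² = 0.
(I + N)⁹ = I + 9·N = [[1, 0], [−36, 1]].

[[1, 0], [−36, 1]]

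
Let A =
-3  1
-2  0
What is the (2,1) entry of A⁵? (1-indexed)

tr A = -3 and det A = 2, so the characteristic polynomial is λ² − (-3)λ + (2) with roots -1 and -2.
Eigenvectors give P = [[-1, 1], [-2, 1]] with P⁻¹ = [[1, -1], [2, -1]], and A = P·diag(-1, -2)·P⁻¹.
Then A⁵ = P·diag(-1, -32)·P⁻¹ = [[1, -32], [2, -32]] · [[1, -1], [2, -1]] = [[-63, 31], [-62, 30]].

-62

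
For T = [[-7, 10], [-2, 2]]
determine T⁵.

tr T = -5 and det T = 6, so the characteristic polynomial is λ² − (-5)λ + (6) with roots -2 and -3.
Eigenvectors give P = [[2, 5], [1, 2]] with P⁻¹ = [[-2, 5], [1, -2]], and T = P·diag(-2, -3)·P⁻¹.
Then T⁵ = P·diag(-32, -243)·P⁻¹ = [[-64, -1215], [-32, -486]] · [[-2, 5], [1, -2]] = [[-1087, 2110], [-422, 812]].

[[-1087, 2110], [-422, 812]]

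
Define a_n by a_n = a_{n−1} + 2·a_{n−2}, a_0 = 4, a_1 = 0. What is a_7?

With companion matrix A = [[1, 2], [1, 0]], [a_n, a_{n−1}]ᵀ = A·[a_{n−1}, a_{n−2}]ᵀ, so [a_7, a_6]ᵀ = A⁶·[a_1, a_0]ᵀ.
A⁶ = [[43, 42], [21, 22]], giving [a_7, a_6]ᵀ = [[168], [88]].

168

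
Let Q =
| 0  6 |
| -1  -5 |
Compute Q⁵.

tr Q = -5 and det Q = 6, so the characteristic polynomial is λ² − (-5)λ + (6) with roots -2 and -3.
Eigenvectors give P = [[-3, -2], [1, 1]] with P⁻¹ = [[-1, -2], [1, 3]], and Q = P·diag(-2, -3)·P⁻¹.
Then Q⁵ = P·diag(-32, -243)·P⁻¹ = [[96, 486], [-32, -243]] · [[-1, -2], [1, 3]] = [[390, 1266], [-211, -665]].

[[390, 1266], [-211, -665]]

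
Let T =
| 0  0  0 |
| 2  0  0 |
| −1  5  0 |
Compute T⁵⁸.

T is strictly triangular, hence nilpotent: T³ = 0, so T⁵⁸ = 0.

[[0, 0, 0], [0, 0, 0], [0, 0, 0]]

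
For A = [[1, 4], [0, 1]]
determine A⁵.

[[1, 20], [0, 1]]

A = I + N where N = [[0, 4], [0, 0]] is strictly upper-triangular, so N² = 0.
(I + N)⁵ = I + 5·N = [[1, 20], [0, 1]].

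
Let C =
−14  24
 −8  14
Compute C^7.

[[−896, 1536], [−512, 896]]

tr C = 0 and det C = −4, so the characteristic polynomial is λ² − (0)λ + (−4) with roots 2 and −2.
Eigenvectors give P = [[3, 2], [2, 1]] with P⁻¹ = [[−1, 2], [2, −3]], and C = P·diag(2, −2)·P⁻¹.
Then C^7 = P·diag(128, −128)·P⁻¹ = [[384, −256], [256, −128]] · [[−1, 2], [2, −3]] = [[−896, 1536], [−512, 896]].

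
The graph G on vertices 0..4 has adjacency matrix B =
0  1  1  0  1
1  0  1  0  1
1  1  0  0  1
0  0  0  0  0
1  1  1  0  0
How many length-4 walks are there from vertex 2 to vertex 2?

The number of length-4 walks from vertex 2 to vertex 2 is entry (2,2) of B^4, where B is the adjacency matrix.
B^2 = [[3, 2, 2, 0, 2], [2, 3, 2, 0, 2], [2, 2, 3, 0, 2], [0, 0, 0, 0, 0], [2, 2, 2, 0, 3]]
B^3 = [[6, 7, 7, 0, 7], [7, 6, 7, 0, 7], [7, 7, 6, 0, 7], [0, 0, 0, 0, 0], [7, 7, 7, 0, 6]]
B^4 = [[21, 20, 20, 0, 20], [20, 21, 20, 0, 20], [20, 20, 21, 0, 20], [0, 0, 0, 0, 0], [20, 20, 20, 0, 21]]

21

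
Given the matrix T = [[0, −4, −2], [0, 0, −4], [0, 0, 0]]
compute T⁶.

T is strictly triangular, hence nilpotent: T³ = 0, so T⁶ = 0.

[[0, 0, 0], [0, 0, 0], [0, 0, 0]]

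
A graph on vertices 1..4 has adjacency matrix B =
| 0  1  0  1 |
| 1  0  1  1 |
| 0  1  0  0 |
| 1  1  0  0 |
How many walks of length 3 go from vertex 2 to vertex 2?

The number of length-3 walks from vertex 2 to vertex 2 is entry (2,2) of B³, where B is the adjacency matrix.
B² = [[2, 1, 1, 1], [1, 3, 0, 1], [1, 0, 1, 1], [1, 1, 1, 2]]
B³ = [[2, 4, 1, 3], [4, 2, 3, 4], [1, 3, 0, 1], [3, 4, 1, 2]]

2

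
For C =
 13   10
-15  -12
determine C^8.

[[19171, 12610], [-18915, -12354]]

tr C = 1 and det C = -6, so the characteristic polynomial is λ² − (1)λ + (-6) with roots -2 and 3.
Eigenvectors give P = [[-2, 1], [3, -1]] with P⁻¹ = [[1, 1], [3, 2]], and C = P·diag(-2, 3)·P⁻¹.
Then C^8 = P·diag(256, 6561)·P⁻¹ = [[-512, 6561], [768, -6561]] · [[1, 1], [3, 2]] = [[19171, 12610], [-18915, -12354]].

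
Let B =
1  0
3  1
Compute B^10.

B = I + N where N = [[0, 0], [3, 0]] is strictly lower-triangular, so N^2 = 0.
(I + N)^10 = I + 10·N = [[1, 0], [30, 1]].

[[1, 0], [30, 1]]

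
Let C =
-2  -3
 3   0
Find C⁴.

C² = [[-5, 6], [-6, -9]]
C³ = [[28, 15], [-15, 18]]
C⁴ = [[-11, -84], [84, 45]]

[[-11, -84], [84, 45]]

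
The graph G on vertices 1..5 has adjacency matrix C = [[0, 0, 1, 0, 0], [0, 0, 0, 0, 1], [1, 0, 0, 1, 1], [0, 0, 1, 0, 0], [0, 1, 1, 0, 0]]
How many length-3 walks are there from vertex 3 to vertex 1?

3

The number of length-3 walks from vertex 3 to vertex 1 is entry (3,1) of C³, where C is the adjacency matrix.
C² = [[1, 0, 0, 1, 1], [0, 1, 1, 0, 0], [0, 1, 3, 0, 0], [1, 0, 0, 1, 1], [1, 0, 0, 1, 2]]
C³ = [[0, 1, 3, 0, 0], [1, 0, 0, 1, 2], [3, 0, 0, 3, 4], [0, 1, 3, 0, 0], [0, 2, 4, 0, 0]]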